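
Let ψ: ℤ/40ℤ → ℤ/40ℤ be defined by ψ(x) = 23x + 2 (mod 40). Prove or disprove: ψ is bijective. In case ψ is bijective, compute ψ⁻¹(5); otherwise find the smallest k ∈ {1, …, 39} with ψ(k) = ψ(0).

Suppose ψ(s) = ψ(t) in ℤ/40ℤ. Then 23s + 2 ≡ 23t + 2 (mod 40), thus 23(s − t) ≡ 0 (mod 40).
Since gcd(23, 40) = 1, 23 is invertible modulo 40, hence s − t ≡ 0 (mod 40), i.e. s = t.
We now compute 23⁻¹ mod 40 explicitly. Euclid's algorithm: 40 = 1·23 + 17, 23 = 1·17 + 6, 17 = 2·6 + 5, 6 = 1·5 + 1; back-substituting gives 1 = 7·23 − 4·40, so 23⁻¹ ≡ 7 (mod 40).
For any y ∈ ℤ/40ℤ, x = 7(y − 2) mod 40 satisfies ψ(x) = 23·7(y − 2) + 2 ≡ y (since 23·7 ≡ 1 mod 40). So every y has a preimage.
So ψ is bijective.
Since ψ is bijective, we compute ψ⁻¹(5): solve 23x + 2 ≡ 5 (mod 40), i.e. 23x ≡ 3 (mod 40).
Multiplying by 23⁻¹ = 7 gives x ≡ 7·3 = 21 ≡ 21 (mod 40).
Check: ψ(21) = 23·21 + 2 = 485 = 12·40 + 5 ≡ 5 (mod 40).

21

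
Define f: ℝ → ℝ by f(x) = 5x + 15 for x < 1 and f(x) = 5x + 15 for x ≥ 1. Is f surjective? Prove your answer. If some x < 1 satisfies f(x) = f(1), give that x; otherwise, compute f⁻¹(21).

6/5

Both pieces are strictly increasing (slopes 5 and 5), so each is injective on its own interval.
The left piece maps (−∞, 1) onto (−∞, 20); the right piece maps [1, ∞) onto [20, ∞).
These images together cover ℝ, so f is surjective.
Because the two images are disjoint, no x < 1 has f(x) = f(1), so we compute f⁻¹(21): 21 lies in [20, ∞), so solve 5x + 15 = 21: x = (21 − 15)/5 = 6/5.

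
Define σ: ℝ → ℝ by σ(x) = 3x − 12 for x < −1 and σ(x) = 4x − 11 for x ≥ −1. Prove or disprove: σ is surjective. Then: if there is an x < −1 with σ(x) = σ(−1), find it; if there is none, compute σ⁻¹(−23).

Both pieces are strictly increasing (slopes 3 and 4), so each is injective on its own interval.
The left piece maps (−∞, −1) onto (−∞, −15); the right piece maps [−1, ∞) onto [−15, ∞).
These images together cover ℝ, so σ is surjective.
Because the two images are disjoint, no x < −1 has σ(x) = σ(−1), so we compute σ⁻¹(−23): −23 lies in (−∞, −15), so solve 3x − 12 = −23: x = (−23 + 12)/3 = −11/3.

-11/3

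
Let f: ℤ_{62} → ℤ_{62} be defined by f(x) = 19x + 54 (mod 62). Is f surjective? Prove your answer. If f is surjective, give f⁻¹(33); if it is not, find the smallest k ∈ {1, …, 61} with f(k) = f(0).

Since gcd(19, 62) = 1, 19 is invertible modulo 62. Euclid's algorithm: 62 = 3·19 + 5, 19 = 3·5 + 4, 5 = 1·4 + 1; back-substituting gives 1 = 49·19 − 15·62, so 19⁻¹ ≡ 49 (mod 62).
For any y ∈ ℤ_{62}, x = 49(y − 54) mod 62 satisfies f(x) = 19·49(y − 54) + 54 ≡ y (since 19·49 ≡ 1 mod 62). So every y has a preimage.
Thus f is surjective.
Since f is surjective, we find f⁻¹(33): we need 19x ≡ 33 − 54 ≡ 41 (mod 62). Using 19⁻¹ = 49: x ≡ 49·41 = 2009 = 32·62 + 25, so x = 25.
Check: f(25) = 19·25 + 54 = 529 = 8·62 + 33 ≡ 33 (mod 62).

25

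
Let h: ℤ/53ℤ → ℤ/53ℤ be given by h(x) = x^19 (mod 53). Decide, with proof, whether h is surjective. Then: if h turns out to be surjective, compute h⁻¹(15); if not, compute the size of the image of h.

49

Since 53 is prime, the nonzero elements of ℤ/53ℤ form a cyclic group of order 52.
As gcd(19, 52) = 1, raising to the 19th power is a bijection on this group: if u^19 ≡ v^19 then (uv^{−1})^19 = 1, and the only element of order dividing gcd(19, 52) = 1 is 1, so u = v.
With h(0) = 0 this makes h injective on all of ℤ/53ℤ, hence bijective (finite equal-size domain and codomain). In particular h is surjective.
Since h is surjective, we find the preimage of 15. The inverse of x ↦ x^19 on (ℤ/53ℤ)^× is x ↦ x^11, because 19·11 = 209 = 4·52 + 1 ≡ 1 (mod 52) and x^{52} = 1 for x ≠ 0 (Fermat). So h⁻¹(15) = 15^11 mod 53.
Repeated squaring mod 53: 15^1 ≡ 15, 15^2 ≡ 15² = 225 ≡ 13, 15^4 ≡ 13² = 169 ≡ 10, 15^8 ≡ 10² = 100 ≡ 47. Since 11 = 8 + 2 + 1, 15^11 ≡ 47·13·15: 47·13 = 611 ≡ 28, then 28·15 = 420 ≡ 49. So 15^11 ≡ 49 (mod 53).
Hence h⁻¹(15) = 49.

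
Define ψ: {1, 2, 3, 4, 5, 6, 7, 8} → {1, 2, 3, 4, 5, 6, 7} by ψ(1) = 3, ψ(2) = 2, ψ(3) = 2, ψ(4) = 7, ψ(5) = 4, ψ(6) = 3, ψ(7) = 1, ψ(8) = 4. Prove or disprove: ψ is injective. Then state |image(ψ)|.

5

ψ(2) = 2 = ψ(3) with 2 ≠ 3, so ψ is not injective.
The image of ψ is {1, 2, 3, 4, 7}, which has 5 elements.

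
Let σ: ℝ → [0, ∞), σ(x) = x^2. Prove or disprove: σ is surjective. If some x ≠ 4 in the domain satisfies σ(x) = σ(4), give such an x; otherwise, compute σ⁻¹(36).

For any y ∈ [0, ∞), x = y^{1/2} ∈ ℝ satisfies x^2 = y, so σ is surjective.
For the follow-up, such an x exists: taking x = −4 ∈ ℝ gives σ(−4) = 16 = σ(4) with −4 ≠ 4.

-4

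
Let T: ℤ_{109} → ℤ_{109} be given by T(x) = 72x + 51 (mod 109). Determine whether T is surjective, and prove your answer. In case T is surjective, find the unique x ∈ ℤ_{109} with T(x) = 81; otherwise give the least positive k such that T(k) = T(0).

64

Recall that T is surjective if every y in the codomain equals T(x) for some x in the domain.
Since gcd(72, 109) = 1, 72 is invertible modulo 109. Euclid's algorithm: 109 = 1·72 + 37, 72 = 1·37 + 35, 37 = 1·35 + 2, 35 = 17·2 + 1; back-substituting gives 1 = 53·72 − 35·109, so 72⁻¹ ≡ 53 (mod 109).
For any y ∈ ℤ_{109}, x = 53(y − 51) mod 109 satisfies T(x) = 72·53(y − 51) + 51 ≡ y (since 72·53 ≡ 1 mod 109). So every y has a preimage.
Hence T is surjective.
Since T is surjective, we compute T⁻¹(81): solve 72x + 51 ≡ 81 (mod 109), i.e. 72x ≡ 30 (mod 109).
Multiplying by 72⁻¹ = 53 gives x ≡ 53·30 = 1590 = 14·109 + 64 ≡ 64 (mod 109).
Check: T(64) = 72·64 + 51 = 4659 = 42·109 + 81 ≡ 81 (mod 109).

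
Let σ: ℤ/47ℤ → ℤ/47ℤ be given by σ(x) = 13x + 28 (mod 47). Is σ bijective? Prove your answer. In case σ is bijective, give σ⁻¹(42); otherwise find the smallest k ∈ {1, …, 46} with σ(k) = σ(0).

Suppose σ(x_1) = σ(x_2) in ℤ/47ℤ. Then 13x_1 + 28 ≡ 13x_2 + 28 (mod 47), so 13(x_1 − x_2) ≡ 0 (mod 47).
Since gcd(13, 47) = 1, 13 is invertible modulo 47, therefore x_1 − x_2 ≡ 0 (mod 47), i.e. x_1 = x_2.
We now compute 13⁻¹ mod 47 explicitly. Euclid's algorithm: 47 = 3·13 + 8, 13 = 1·8 + 5, 8 = 1·5 + 3, 5 = 1·3 + 2, 3 = 1·2 + 1; back-substituting gives 1 = 29·13 − 8·47, so 13⁻¹ ≡ 29 (mod 47).
For any y ∈ ℤ/47ℤ, x = 29(y − 28) mod 47 satisfies σ(x) = 13·29(y − 28) + 28 ≡ y (since 13·29 ≡ 1 mod 47). So every y has a preimage.
Thus σ is bijective.
Since σ is bijective, we find σ⁻¹(42): we need 13x ≡ 42 − 28 ≡ 14 (mod 47). Using 13⁻¹ = 29: x ≡ 29·14 = 406 = 8·47 + 30, so x = 30.
Check: σ(30) = 13·30 + 28 = 418 = 8·47 + 42 ≡ 42 (mod 47).

30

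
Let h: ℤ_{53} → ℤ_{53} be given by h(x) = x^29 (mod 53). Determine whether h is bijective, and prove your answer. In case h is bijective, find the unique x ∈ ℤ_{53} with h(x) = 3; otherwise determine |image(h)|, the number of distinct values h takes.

20

Since 53 is prime, the nonzero elements of ℤ_{53} form a cyclic group of order 52.
As gcd(29, 52) = 1, raising to the 29th power is a bijection on this group: if a^29 ≡ b^29 then (ab^{−1})^29 = 1, and the only element of order dividing gcd(29, 52) = 1 is 1, so a = b.
With h(0) = 0 this makes h injective on all of ℤ_{53}, hence bijective (finite equal-size domain and codomain). In particular h is bijective.
Since h is bijective, we find the preimage of 3. The inverse of x ↦ x^29 on (ℤ_{53})^× is x ↦ x^9, because 29·9 = 261 = 5·52 + 1 ≡ 1 (mod 52) and x^{52} = 1 for x ≠ 0 (Fermat). So h⁻¹(3) = 3^9 mod 53.
Repeated squaring mod 53: 3^1 ≡ 3, 3^2 ≡ 3² = 9, 3^4 ≡ 9² = 81 ≡ 28, 3^8 ≡ 28² = 784 ≡ 42. Since 9 = 8 + 1, 3^9 ≡ 42·3: 42·3 = 126 ≡ 20. So 3^9 ≡ 20 (mod 53).
Hence h⁻¹(3) = 20.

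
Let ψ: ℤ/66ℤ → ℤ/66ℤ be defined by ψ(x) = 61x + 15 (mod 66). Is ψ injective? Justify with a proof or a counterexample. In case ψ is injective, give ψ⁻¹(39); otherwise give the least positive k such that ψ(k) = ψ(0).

48

If ψ(a) = ψ(b), then 61a ≡ 61b (mod 66). Because gcd(61, 66) = 1, we may cancel 61 to get a ≡ b (mod 66).
Thus ψ is injective.
We now compute 61⁻¹ mod 66 explicitly. Euclid's algorithm: 66 = 1·61 + 5, 61 = 12·5 + 1; back-substituting gives 1 = 13·61 − 12·66, so 61⁻¹ ≡ 13 (mod 66).
Since ψ is injective, we find ψ⁻¹(39): we need 61x ≡ 39 − 15 ≡ 24 (mod 66). Using 61⁻¹ = 13: x ≡ 13·24 = 312 = 4·66 + 48, so x = 48.
Check: ψ(48) = 61·48 + 15 = 2943 = 44·66 + 39 ≡ 39 (mod 66).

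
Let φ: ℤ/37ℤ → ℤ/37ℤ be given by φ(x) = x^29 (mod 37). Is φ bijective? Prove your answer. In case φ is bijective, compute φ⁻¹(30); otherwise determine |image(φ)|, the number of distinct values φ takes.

28

Since 37 is prime, the nonzero elements of ℤ/37ℤ form a cyclic group of order 36.
As gcd(29, 36) = 1, raising to the 29th power is a bijection on this group: if s^29 ≡ t^29 then (st^{−1})^29 = 1, and the only element of order dividing gcd(29, 36) = 1 is 1, so s = t.
With φ(0) = 0 this makes φ injective on all of ℤ/37ℤ, hence bijective (finite equal-size domain and codomain). In particular φ is bijective.
Since φ is bijective, we find the preimage of 30. The inverse of x ↦ x^29 on (ℤ/37ℤ)^× is x ↦ x^5, because 29·5 = 145 = 4·36 + 1 ≡ 1 (mod 36) and x^{36} = 1 for x ≠ 0 (Fermat). So φ⁻¹(30) = 30^5 mod 37.
Repeated squaring mod 37: 30^1 ≡ 30, 30^2 ≡ 30² = 900 ≡ 12, 30^4 ≡ 12² = 144 ≡ 33. Since 5 = 4 + 1, 30^5 ≡ 33·30: 33·30 = 990 ≡ 28. So 30^5 ≡ 28 (mod 37).
Hence φ⁻¹(30) = 28.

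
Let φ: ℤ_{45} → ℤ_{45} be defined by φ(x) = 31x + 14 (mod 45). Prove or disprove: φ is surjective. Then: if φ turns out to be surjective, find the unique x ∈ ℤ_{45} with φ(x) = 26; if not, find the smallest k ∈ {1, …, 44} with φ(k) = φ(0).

Since gcd(31, 45) = 1, 31 is invertible modulo 45. Euclid's algorithm: 45 = 1·31 + 14, 31 = 2·14 + 3, 14 = 4·3 + 2, 3 = 1·2 + 1; back-substituting gives 1 = 16·31 − 11·45, so 31⁻¹ ≡ 16 (mod 45).
For any y ∈ ℤ_{45}, x = 16(y − 14) mod 45 satisfies φ(x) = 31·16(y − 14) + 14 ≡ y (since 31·16 ≡ 1 mod 45). So every y has a preimage.
Hence φ is surjective.
Since φ is surjective, we find φ⁻¹(26): we need 31x ≡ 26 − 14 ≡ 12 (mod 45). Using 31⁻¹ = 16: x ≡ 16·12 = 192 = 4·45 + 12, so x = 12.
Check: φ(12) = 31·12 + 14 = 386 = 8·45 + 26 ≡ 26 (mod 45).

12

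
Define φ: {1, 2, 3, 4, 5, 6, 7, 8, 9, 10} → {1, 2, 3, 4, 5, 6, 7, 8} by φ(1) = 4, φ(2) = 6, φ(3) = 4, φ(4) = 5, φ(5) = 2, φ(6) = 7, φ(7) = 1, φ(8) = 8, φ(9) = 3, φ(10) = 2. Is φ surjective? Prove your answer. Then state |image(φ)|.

8

Every element of the codomain has a preimage: 1 = φ(7), 2 = φ(5), 3 = φ(9), 4 = φ(1), 5 = φ(4), 6 = φ(2), 7 = φ(6), 8 = φ(8).
Thus φ is surjective.
The image of φ is {1, 2, 3, 4, 5, 6, 7, 8}, which has 8 elements.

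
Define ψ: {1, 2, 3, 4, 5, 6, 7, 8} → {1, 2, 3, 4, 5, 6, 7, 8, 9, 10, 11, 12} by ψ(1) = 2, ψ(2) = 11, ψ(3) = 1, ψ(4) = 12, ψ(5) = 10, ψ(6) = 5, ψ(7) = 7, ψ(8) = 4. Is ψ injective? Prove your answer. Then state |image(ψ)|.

The values ψ(1), …, ψ(8) are 2, 11, 1, 12, 10, 5, 7, 4 — all distinct.
So ψ(u) = ψ(v) only when u = v, and ψ is injective.
The image of ψ is {1, 2, 4, 5, 7, 10, 11, 12}, which has 8 elements.

8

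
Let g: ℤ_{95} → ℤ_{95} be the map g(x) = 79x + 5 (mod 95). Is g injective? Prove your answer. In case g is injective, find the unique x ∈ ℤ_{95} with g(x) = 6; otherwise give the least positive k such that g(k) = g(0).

If g(x_1) = g(x_2), then 79x_1 ≡ 79x_2 (mod 95). Because gcd(79, 95) = 1, we may cancel 79 to get x_1 ≡ x_2 (mod 95).
Thus g is injective.
We now compute 79⁻¹ mod 95 explicitly. Euclid's algorithm: 95 = 1·79 + 16, 79 = 4·16 + 15, 16 = 1·15 + 1; back-substituting gives 1 = 89·79 − 74·95, so 79⁻¹ ≡ 89 (mod 95).
Since g is injective, we find g⁻¹(6): we need 79x ≡ 6 − 5 ≡ 1 (mod 95). Using 79⁻¹ = 89: x ≡ 89·1 = 89, so x = 89.
Check: g(89) = 79·89 + 5 = 7036 = 74·95 + 6 ≡ 6 (mod 95).

89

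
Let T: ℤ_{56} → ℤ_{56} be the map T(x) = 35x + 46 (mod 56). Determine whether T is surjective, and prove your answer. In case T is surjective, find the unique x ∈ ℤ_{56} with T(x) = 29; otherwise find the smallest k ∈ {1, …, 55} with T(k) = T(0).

8

Since gcd(35, 56) = 7, we have 35x ≡ 0 (mod 7) for all x, so T(x) ≡ 4 (mod 7).
But 0 ≢ 4 (mod 7), so 0 ∈ ℤ_{56} has no preimage. Hence T is not surjective.
Since T is not surjective, we find the least positive k with T(k) = T(0): this means 35k ≡ 0 (mod 56), i.e. 56 ∣ 35k. Since gcd(35, 56) = 7, dividing through by 7 this holds exactly when 8 ∣ 5k, and as gcd(5, 8) = 1, exactly when 8 ∣ k.
The smallest positive such k is 8.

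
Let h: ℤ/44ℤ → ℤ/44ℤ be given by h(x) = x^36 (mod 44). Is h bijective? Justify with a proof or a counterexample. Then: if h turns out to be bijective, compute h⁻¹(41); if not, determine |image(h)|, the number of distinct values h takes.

h(10): Repeated squaring mod 44: 10^1 ≡ 10, 10^2 ≡ 10² = 100 ≡ 12, 10^4 ≡ 12² = 144 ≡ 12, 10^8 ≡ 12² = 144 ≡ 12, 10^16 ≡ 12² = 144 ≡ 12, 10^32 ≡ 12² = 144 ≡ 12. Since 36 = 32 + 4, 10^36 ≡ 12·12: 12·12 = 144 ≡ 12. So 10^36 ≡ 12 (mod 44).
h(12): Repeated squaring mod 44: 12^1 ≡ 12, 12^2 ≡ 12² = 144 ≡ 12, 12^4 ≡ 12² = 144 ≡ 12, 12^8 ≡ 12² = 144 ≡ 12, 12^16 ≡ 12² = 144 ≡ 12, 12^32 ≡ 12² = 144 ≡ 12. Since 36 = 32 + 4, 12^36 ≡ 12·12: 12·12 = 144 ≡ 12. So 12^36 ≡ 12 (mod 44).
So h(10) = h(12) = 12 while 10 ≠ 12, hence h is not injective, hence not bijective.
Since h is not bijective, we determine |image(h)|. Computing x^36 mod 44 for each x (by repeated squaring, reducing mod 44 at every step), the values h(0), h(1), …, h(43) are: 0, 1, 20, 25, 4, 5, 16, 37, 36, 9, 12, 33, 12, 9, 36, 37, 16, 5, 4, 25, 20, 1, 0, 1, 20, 25, 4, 5, 16, 37, 36, 9, 12, 33, 12, 9, 36, 37, 16, 5, 4, 25, 20, 1.
The distinct values are {0, 1, 4, 5, 9, 12, 16, 20, 25, 33, 36, 37}; there are 12 of them.

12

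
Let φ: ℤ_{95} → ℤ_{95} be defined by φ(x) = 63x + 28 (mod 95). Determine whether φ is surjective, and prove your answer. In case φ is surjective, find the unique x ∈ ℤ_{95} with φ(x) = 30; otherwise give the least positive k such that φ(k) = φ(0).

Recall that φ is surjective if every y in the codomain equals φ(x) for some x in the domain.
Since gcd(63, 95) = 1, 63 is invertible modulo 95. Euclid's algorithm: 95 = 1·63 + 32, 63 = 1·32 + 31, 32 = 1·31 + 1; back-substituting gives 1 = 92·63 − 61·95, so 63⁻¹ ≡ 92 (mod 95).
For any y ∈ ℤ_{95}, x = 92(y − 28) mod 95 satisfies φ(x) = 63·92(y − 28) + 28 ≡ y (since 63·92 ≡ 1 mod 95). So every y has a preimage.
So φ is surjective.
Since φ is surjective, we find φ⁻¹(30): we need 63x ≡ 30 − 28 ≡ 2 (mod 95). Using 63⁻¹ = 92: x ≡ 92·2 = 184 = 1·95 + 89, so x = 89.
Check: φ(89) = 63·89 + 28 = 5635 = 59·95 + 30 ≡ 30 (mod 95).

89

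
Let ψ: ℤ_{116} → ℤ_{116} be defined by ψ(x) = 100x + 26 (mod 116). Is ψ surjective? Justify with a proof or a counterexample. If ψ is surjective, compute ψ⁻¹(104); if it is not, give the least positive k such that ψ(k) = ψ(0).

29

Since gcd(100, 116) = 4, we have 100x ≡ 0 (mod 4) for all x, so ψ(x) ≡ 2 (mod 4).
But 0 ≢ 2 (mod 4), so 0 ∈ ℤ_{116} has no preimage. Therefore ψ is not surjective.
Since ψ is not surjective, we find the least positive k with ψ(k) = ψ(0): this means 100k ≡ 0 (mod 116), i.e. 116 ∣ 100k. Since gcd(100, 116) = 4, dividing through by 4 this holds exactly when 29 ∣ 25k, and as gcd(25, 29) = 1, exactly when 29 ∣ k.
The smallest positive such k is 29.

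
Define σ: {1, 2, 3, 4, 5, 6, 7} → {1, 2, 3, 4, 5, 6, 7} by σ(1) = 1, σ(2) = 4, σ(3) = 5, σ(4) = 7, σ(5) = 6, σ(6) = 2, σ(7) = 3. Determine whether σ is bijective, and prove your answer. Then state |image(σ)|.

The values 1, 4, 5, 7, 6, 2, 3 are a permutation of {1, 2, 3, 4, 5, 6, 7}: each element appears exactly once.
So σ is injective and surjective, hence bijective.
The image of σ is {1, 2, 3, 4, 5, 6, 7}, which has 7 elements.

7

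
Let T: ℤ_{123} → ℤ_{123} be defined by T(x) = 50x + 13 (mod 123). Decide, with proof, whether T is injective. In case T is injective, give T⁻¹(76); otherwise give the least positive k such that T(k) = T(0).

48

Suppose T(x_1) = T(x_2) in ℤ_{123}. Then 50x_1 + 13 ≡ 50x_2 + 13 (mod 123), so 50(x_1 − x_2) ≡ 0 (mod 123).
Since gcd(50, 123) = 1, 50 is invertible modulo 123, so x_1 − x_2 ≡ 0 (mod 123), i.e. x_1 = x_2.
So T is injective.
We now compute 50⁻¹ mod 123 explicitly. Euclid's algorithm: 123 = 2·50 + 23, 50 = 2·23 + 4, 23 = 5·4 + 3, 4 = 1·3 + 1; back-substituting gives 1 = 32·50 − 13·123, so 50⁻¹ ≡ 32 (mod 123).
Since T is injective, we find T⁻¹(76): we need 50x ≡ 76 − 13 ≡ 63 (mod 123). Using 50⁻¹ = 32: x ≡ 32·63 = 2016 = 16·123 + 48, so x = 48.
Check: T(48) = 50·48 + 13 = 2413 = 19·123 + 76 ≡ 76 (mod 123).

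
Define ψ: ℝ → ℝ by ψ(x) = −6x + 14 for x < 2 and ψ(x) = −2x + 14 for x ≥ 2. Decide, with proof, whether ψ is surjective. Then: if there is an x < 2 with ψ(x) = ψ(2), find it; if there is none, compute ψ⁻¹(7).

2/3

Both pieces are strictly decreasing (slopes −6 and −2), so each is injective on its own interval.
The left piece maps (−∞, 2) onto (2, ∞); the right piece maps [2, ∞) onto (−∞, 10].
The union (2, ∞) ∪ (−∞, 10] covers ℝ, so ψ is surjective.
For the follow-up: the images overlap, so an x < 2 with ψ(x) = ψ(2) exists. ψ(2) = 10; solving −6x + 14 = 10 for x < 2 gives x = (10 − 14)/(−6) = 2/3.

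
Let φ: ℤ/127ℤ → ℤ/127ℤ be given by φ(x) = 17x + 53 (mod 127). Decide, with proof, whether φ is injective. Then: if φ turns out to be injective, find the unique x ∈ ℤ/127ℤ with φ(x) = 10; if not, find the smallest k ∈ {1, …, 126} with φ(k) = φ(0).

117

Recall: φ is injective when φ(s) = φ(t) forces s = t.
If φ(s) = φ(t), then 17s ≡ 17t (mod 127). Because gcd(17, 127) = 1, we may cancel 17 to get s ≡ t (mod 127).
Thus φ is injective.
We now compute 17⁻¹ mod 127 explicitly. Euclid's algorithm: 127 = 7·17 + 8, 17 = 2·8 + 1; back-substituting gives 1 = 15·17 − 2·127, so 17⁻¹ ≡ 15 (mod 127).
Since φ is injective, we find φ⁻¹(10): we need 17x ≡ 10 − 53 ≡ 84 (mod 127). Using 17⁻¹ = 15: x ≡ 15·84 = 1260 = 9·127 + 117, so x = 117.
Check: φ(117) = 17·117 + 53 = 2042 = 16·127 + 10 ≡ 10 (mod 127).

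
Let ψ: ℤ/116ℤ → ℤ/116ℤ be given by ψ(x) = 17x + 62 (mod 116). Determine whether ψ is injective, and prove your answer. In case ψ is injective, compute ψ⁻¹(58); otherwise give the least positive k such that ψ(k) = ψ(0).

68

Recall: injectivity means: for all u, v in the domain, ψ(u) = ψ(v) implies u = v.
If ψ(u) = ψ(v), then 17u ≡ 17v (mod 116). Because gcd(17, 116) = 1, we may cancel 17 to get u ≡ v (mod 116).
Therefore ψ is injective.
We now compute 17⁻¹ mod 116 explicitly. Euclid's algorithm: 116 = 6·17 + 14, 17 = 1·14 + 3, 14 = 4·3 + 2, 3 = 1·2 + 1; back-substituting gives 1 = 41·17 − 6·116, so 17⁻¹ ≡ 41 (mod 116).
Since ψ is injective, we find ψ⁻¹(58): we need 17x ≡ 58 − 62 ≡ 112 (mod 116). Using 17⁻¹ = 41: x ≡ 41·112 = 4592 = 39·116 + 68, so x = 68.
Check: ψ(68) = 17·68 + 62 = 1218 = 10·116 + 58 ≡ 58 (mod 116).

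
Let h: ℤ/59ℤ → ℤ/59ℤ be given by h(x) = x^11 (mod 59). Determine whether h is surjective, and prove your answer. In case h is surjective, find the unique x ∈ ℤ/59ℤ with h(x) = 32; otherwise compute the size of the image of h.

Since 59 is prime, the nonzero elements of ℤ/59ℤ form a cyclic group of order 58.
As gcd(11, 58) = 1, raising to the 11th power is a bijection on this group: if s^11 ≡ t^11 then (st^{−1})^11 = 1, and the only element of order dividing gcd(11, 58) = 1 is 1, so s = t.
With h(0) = 0 this makes h injective on all of ℤ/59ℤ, hence bijective (finite equal-size domain and codomain). In particular h is surjective.
Since h is surjective, we find the preimage of 32. The inverse of x ↦ x^11 on (ℤ/59ℤ)^× is x ↦ x^37, because 11·37 = 407 = 7·58 + 1 ≡ 1 (mod 58) and x^{58} = 1 for x ≠ 0 (Fermat). So h⁻¹(32) = 32^37 mod 59.
Repeated squaring mod 59: 32^1 ≡ 32, 32^2 ≡ 32² = 1024 ≡ 21, 32^4 ≡ 21² = 441 ≡ 28, 32^8 ≡ 28² = 784 ≡ 17, 32^16 ≡ 17² = 289 ≡ 53, 32^32 ≡ 53² = 2809 ≡ 36. Since 37 = 32 + 4 + 1, 32^37 ≡ 36·28·32: 36·28 = 1008 ≡ 5, then 5·32 = 160 ≡ 42. So 32^37 ≡ 42 (mod 59).
Hence h⁻¹(32) = 42.

42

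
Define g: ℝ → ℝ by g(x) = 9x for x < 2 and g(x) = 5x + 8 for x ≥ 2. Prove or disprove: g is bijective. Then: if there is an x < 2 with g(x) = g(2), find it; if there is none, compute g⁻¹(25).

17/5

Both pieces are strictly increasing (slopes 9 and 5), so each is injective on its own interval.
The left piece maps (−∞, 2) onto (−∞, 18); the right piece maps [2, ∞) onto [18, ∞).
Since 18 = 18, the images partition ℝ: g is injective and surjective, hence bijective.
Because the two images are disjoint, no x < 2 has g(x) = g(2), so we compute g⁻¹(25): 25 lies in [18, ∞), so solve 5x + 8 = 25: x = (25 − 8)/5 = 17/5.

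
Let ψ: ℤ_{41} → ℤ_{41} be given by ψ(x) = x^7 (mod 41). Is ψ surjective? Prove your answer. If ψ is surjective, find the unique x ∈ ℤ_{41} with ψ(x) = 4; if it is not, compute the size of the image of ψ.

23

Since 41 is prime, the nonzero elements of ℤ_{41} form a cyclic group of order 40.
As gcd(7, 40) = 1, raising to the 7th power is a bijection on this group: if s^7 ≡ t^7 then (st^{−1})^7 = 1, and the only element of order dividing gcd(7, 40) = 1 is 1, so s = t.
With ψ(0) = 0 this makes ψ injective on all of ℤ_{41}, hence bijective (finite equal-size domain and codomain). In particular ψ is surjective.
Since ψ is surjective, we find the preimage of 4. The inverse of x ↦ x^7 on (ℤ_{41})^× is x ↦ x^23, because 7·23 = 161 = 4·40 + 1 ≡ 1 (mod 40) and x^{40} = 1 for x ≠ 0 (Fermat). So ψ⁻¹(4) = 4^23 mod 41.
Repeated squaring mod 41: 4^1 ≡ 4, 4^2 ≡ 4² = 16, 4^4 ≡ 16² = 256 ≡ 10, 4^8 ≡ 10² = 100 ≡ 18, 4^16 ≡ 18² = 324 ≡ 37. Since 23 = 16 + 4 + 2 + 1, 4^23 ≡ 37·10·16·4: 37·10 = 370 ≡ 1, then 1·16 = 16, then 16·4 = 64 ≡ 23. So 4^23 ≡ 23 (mod 41).
Hence ψ⁻¹(4) = 23.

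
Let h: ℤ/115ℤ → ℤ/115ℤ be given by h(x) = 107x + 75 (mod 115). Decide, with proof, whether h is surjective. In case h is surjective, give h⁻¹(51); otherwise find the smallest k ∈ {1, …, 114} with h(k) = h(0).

Since gcd(107, 115) = 1, 107 is invertible modulo 115. Euclid's algorithm: 115 = 1·107 + 8, 107 = 13·8 + 3, 8 = 2·3 + 2, 3 = 1·2 + 1; back-substituting gives 1 = 43·107 − 40·115, so 107⁻¹ ≡ 43 (mod 115).
For any y ∈ ℤ/115ℤ, x = 43(y − 75) mod 115 satisfies h(x) = 107·43(y − 75) + 75 ≡ y (since 107·43 ≡ 1 mod 115). So every y has a preimage.
Hence h is surjective.
Since h is surjective, we find h⁻¹(51): we need 107x ≡ 51 − 75 ≡ 91 (mod 115). Using 107⁻¹ = 43: x ≡ 43·91 = 3913 = 34·115 + 3, so x = 3.
Check: h(3) = 107·3 + 75 = 396 = 3·115 + 51 ≡ 51 (mod 115).

3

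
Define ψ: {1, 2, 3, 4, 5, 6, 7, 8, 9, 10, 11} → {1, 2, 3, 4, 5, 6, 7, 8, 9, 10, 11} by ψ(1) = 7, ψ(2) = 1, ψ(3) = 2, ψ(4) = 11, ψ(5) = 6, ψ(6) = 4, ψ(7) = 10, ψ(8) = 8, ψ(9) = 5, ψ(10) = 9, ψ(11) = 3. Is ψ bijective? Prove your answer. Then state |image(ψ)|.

The values 7, 1, 2, 11, 6, 4, 10, 8, 5, 9, 3 are a permutation of {1, 2, 3, 4, 5, 6, 7, 8, 9, 10, 11}: each element appears exactly once.
So ψ is injective and surjective, hence bijective.
The image of ψ is {1, 2, 3, 4, 5, 6, 7, 8, 9, 10, 11}, which has 11 elements.

11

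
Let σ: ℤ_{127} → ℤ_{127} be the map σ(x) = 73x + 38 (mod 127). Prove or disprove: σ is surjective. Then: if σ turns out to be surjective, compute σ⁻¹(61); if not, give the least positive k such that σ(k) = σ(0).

96

By definition, surjectivity means every element of the codomain has a preimage under σ.
Since gcd(73, 127) = 1, 73 is invertible modulo 127. Euclid's algorithm: 127 = 1·73 + 54, 73 = 1·54 + 19, 54 = 2·19 + 16, 19 = 1·16 + 3, 16 = 5·3 + 1; back-substituting gives 1 = 87·73 − 50·127, so 73⁻¹ ≡ 87 (mod 127).
For any y ∈ ℤ_{127}, x = 87(y − 38) mod 127 satisfies σ(x) = 73·87(y − 38) + 38 ≡ y (since 73·87 ≡ 1 mod 127). So every y has a preimage.
Hence σ is surjective.
Since σ is surjective, we compute σ⁻¹(61): solve 73x + 38 ≡ 61 (mod 127), i.e. 73x ≡ 23 (mod 127).
Multiplying by 73⁻¹ = 87 gives x ≡ 87·23 = 2001 = 15·127 + 96 ≡ 96 (mod 127).
Check: σ(96) = 73·96 + 38 = 7046 = 55·127 + 61 ≡ 61 (mod 127).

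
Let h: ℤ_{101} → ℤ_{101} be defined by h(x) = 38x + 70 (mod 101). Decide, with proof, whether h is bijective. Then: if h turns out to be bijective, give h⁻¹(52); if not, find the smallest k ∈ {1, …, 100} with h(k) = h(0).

If h(s) = h(t), then 38s ≡ 38t (mod 101). Because gcd(38, 101) = 1, we may cancel 38 to get s ≡ t (mod 101).
We now compute 38⁻¹ mod 101 explicitly. Euclid's algorithm: 101 = 2·38 + 25, 38 = 1·25 + 13, 25 = 1·13 + 12, 13 = 1·12 + 1; back-substituting gives 1 = 8·38 − 3·101, so 38⁻¹ ≡ 8 (mod 101).
Then y ↦ 8(y − 70) is a two-sided inverse to h, so every y ∈ ℤ_{101} has a preimage.
Therefore h is bijective.
Since h is bijective, we compute h⁻¹(52): solve 38x + 70 ≡ 52 (mod 101), i.e. 38x ≡ 83 (mod 101).
Multiplying by 38⁻¹ = 8 gives x ≡ 8·83 = 664 = 6·101 + 58 ≡ 58 (mod 101).
Check: h(58) = 38·58 + 70 = 2274 = 22·101 + 52 ≡ 52 (mod 101).

58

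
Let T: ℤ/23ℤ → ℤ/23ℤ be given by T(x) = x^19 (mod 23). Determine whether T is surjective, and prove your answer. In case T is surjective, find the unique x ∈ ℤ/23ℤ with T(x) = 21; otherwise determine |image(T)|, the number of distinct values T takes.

Since 23 is prime, the nonzero elements of ℤ/23ℤ form a cyclic group of order 22.
As gcd(19, 22) = 1, raising to the 19th power is a bijection on this group: if s^19 ≡ t^19 then (st^{−1})^19 = 1, and the only element of order dividing gcd(19, 22) = 1 is 1, so s = t.
With T(0) = 0 this makes T injective on all of ℤ/23ℤ, hence bijective (finite equal-size domain and codomain). In particular T is surjective.
Since T is surjective, we find the preimage of 21. The inverse of x ↦ x^19 on (ℤ/23ℤ)^× is x ↦ x^7, because 19·7 = 133 = 6·22 + 1 ≡ 1 (mod 22) and x^{22} = 1 for x ≠ 0 (Fermat). So T⁻¹(21) = 21^7 mod 23.
Repeated squaring mod 23: 21^1 ≡ 21, 21^2 ≡ 21² = 441 ≡ 4, 21^4 ≡ 4² = 16. Since 7 = 4 + 2 + 1, 21^7 ≡ 16·4·21: 16·4 = 64 ≡ 18, then 18·21 = 378 ≡ 10. So 21^7 ≡ 10 (mod 23).
Hence T⁻¹(21) = 10.

10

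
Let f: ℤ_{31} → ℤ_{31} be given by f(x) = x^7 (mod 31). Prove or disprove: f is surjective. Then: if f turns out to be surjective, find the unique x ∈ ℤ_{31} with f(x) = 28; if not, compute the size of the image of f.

7

Since 31 is prime, the nonzero elements of ℤ_{31} form a cyclic group of order 30.
As gcd(7, 30) = 1, raising to the 7th power is a bijection on this group: if s^7 ≡ t^7 then (st^{−1})^7 = 1, and the only element of order dividing gcd(7, 30) = 1 is 1, so s = t.
With f(0) = 0 this makes f injective on all of ℤ_{31}, hence bijective (finite equal-size domain and codomain). In particular f is surjective.
Since f is surjective, we find the preimage of 28. The inverse of x ↦ x^7 on (ℤ_{31})^× is x ↦ x^13, because 7·13 = 91 = 3·30 + 1 ≡ 1 (mod 30) and x^{30} = 1 for x ≠ 0 (Fermat). So f⁻¹(28) = 28^13 mod 31.
Repeated squaring mod 31: 28^1 ≡ 28, 28^2 ≡ 28² = 784 ≡ 9, 28^4 ≡ 9² = 81 ≡ 19, 28^8 ≡ 19² = 361 ≡ 20. Since 13 = 8 + 4 + 1, 28^13 ≡ 20·19·28: 20·19 = 380 ≡ 8, then 8·28 = 224 ≡ 7. So 28^13 ≡ 7 (mod 31).
Hence f⁻¹(28) = 7.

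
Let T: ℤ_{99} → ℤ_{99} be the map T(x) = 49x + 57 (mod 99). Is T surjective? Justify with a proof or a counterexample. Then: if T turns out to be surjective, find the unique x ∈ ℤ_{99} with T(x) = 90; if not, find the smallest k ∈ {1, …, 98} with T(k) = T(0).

33

Since gcd(49, 99) = 1, 49 is invertible modulo 99. Euclid's algorithm: 99 = 2·49 + 1; back-substituting gives 1 = 97·49 − 48·99, so 49⁻¹ ≡ 97 (mod 99).
Then y ↦ 97(y − 57) is a two-sided inverse to T, so every y ∈ ℤ_{99} has a preimage.
Thus T is surjective.
Since T is surjective, we find T⁻¹(90): we need 49x ≡ 90 − 57 ≡ 33 (mod 99). Using 49⁻¹ = 97: x ≡ 97·33 = 3201 = 32·99 + 33, so x = 33.
Check: T(33) = 49·33 + 57 = 1674 = 16·99 + 90 ≡ 90 (mod 99).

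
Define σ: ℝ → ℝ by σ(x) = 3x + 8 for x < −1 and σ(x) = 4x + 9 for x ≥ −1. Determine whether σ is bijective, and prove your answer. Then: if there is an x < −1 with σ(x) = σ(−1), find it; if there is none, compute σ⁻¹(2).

-2

Both pieces are strictly increasing (slopes 3 and 4), so each is injective on its own interval.
The left piece maps (−∞, −1) onto (−∞, 5); the right piece maps [−1, ∞) onto [5, ∞).
Since 5 = 5, the images partition ℝ: σ is injective and surjective, hence bijective.
Because the two images are disjoint, no x < −1 has σ(x) = σ(−1), so we compute σ⁻¹(2): 2 lies in (−∞, 5), so solve 3x + 8 = 2: x = (2 − 8)/3 = −2.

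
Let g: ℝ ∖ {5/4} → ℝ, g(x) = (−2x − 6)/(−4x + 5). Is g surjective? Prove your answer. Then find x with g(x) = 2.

If g(x) = 1/2, cross-multiplying gives −4(−2x − 6) = −2(−4x + 5), which simplifies to 24 = −10 — false.  So 1/2 has no preimage and g is not surjective.
Solving g(x) = 2: cross-multiplying gives −2x − 6 = 2(−4x + 5), which rearranges to 6x = 16, so x = 8/3.

8/3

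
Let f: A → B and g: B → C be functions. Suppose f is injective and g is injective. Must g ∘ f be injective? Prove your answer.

injective

Suppose (g ∘ f)(u) = (g ∘ f)(v), i.e. g(f(u)) = g(f(v)).
Since g is injective, f(u) = f(v). Since f is injective, u = v. Thus g ∘ f is injective.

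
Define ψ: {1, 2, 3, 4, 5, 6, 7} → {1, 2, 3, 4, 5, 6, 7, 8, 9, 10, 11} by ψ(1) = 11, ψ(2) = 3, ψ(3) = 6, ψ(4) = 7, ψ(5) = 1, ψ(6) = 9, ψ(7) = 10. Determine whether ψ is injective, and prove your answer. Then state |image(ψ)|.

7

The values ψ(1), …, ψ(7) are 11, 3, 6, 7, 1, 9, 10 — all distinct.
So ψ(x_1) = ψ(x_2) only when x_1 = x_2, and ψ is injective.
The image of ψ is {1, 3, 6, 7, 9, 10, 11}, which has 7 elements.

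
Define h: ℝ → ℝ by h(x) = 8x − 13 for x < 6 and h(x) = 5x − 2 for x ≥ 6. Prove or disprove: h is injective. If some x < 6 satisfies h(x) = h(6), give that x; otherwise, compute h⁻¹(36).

41/8

Both pieces are strictly increasing (slopes 8 and 5), so each is injective on its own interval.
The left piece maps (−∞, 6) onto (−∞, 35); the right piece maps [6, ∞) onto [28, ∞).
These images overlap. In particular h(6) = 28 (right piece), and solving 8x − 13 = 28 on the left piece gives x = 41/8 < 6.
So h(41/8) = h(6) with 41/8 ≠ 6, and h is not injective. This x = 41/8 is the requested value below 6.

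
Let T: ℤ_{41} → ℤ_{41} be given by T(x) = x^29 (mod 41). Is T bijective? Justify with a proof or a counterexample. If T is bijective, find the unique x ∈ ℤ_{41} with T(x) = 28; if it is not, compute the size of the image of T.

Since 41 is prime, the nonzero elements of ℤ_{41} form a cyclic group of order 40.
As gcd(29, 40) = 1, raising to the 29th power is a bijection on this group: if x_1^29 ≡ x_2^29 then (x_1x_2^{−1})^29 = 1, and the only element of order dividing gcd(29, 40) = 1 is 1, so x_1 = x_2.
With T(0) = 0 this makes T injective on all of ℤ_{41}, hence bijective (finite equal-size domain and codomain). In particular T is bijective.
Since T is bijective, we find the preimage of 28. The inverse of x ↦ x^29 on (ℤ_{41})^× is x ↦ x^29, because 29·29 = 841 = 21·40 + 1 ≡ 1 (mod 40) and x^{40} = 1 for x ≠ 0 (Fermat). So T⁻¹(28) = 28^29 mod 41.
Repeated squaring mod 41: 28^1 ≡ 28, 28^2 ≡ 28² = 784 ≡ 5, 28^4 ≡ 5² = 25, 28^8 ≡ 25² = 625 ≡ 10, 28^16 ≡ 10² = 100 ≡ 18. Since 29 = 16 + 8 + 4 + 1, 28^29 ≡ 18·10·25·28: 18·10 = 180 ≡ 16, then 16·25 = 400 ≡ 31, then 31·28 = 868 ≡ 7. So 28^29 ≡ 7 (mod 41).
Hence T⁻¹(28) = 7.

7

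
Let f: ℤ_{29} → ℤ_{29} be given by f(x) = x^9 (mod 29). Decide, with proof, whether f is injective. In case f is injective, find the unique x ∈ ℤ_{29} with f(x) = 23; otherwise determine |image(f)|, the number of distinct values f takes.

Since 29 is prime, the nonzero elements of ℤ_{29} form a cyclic group of order 28.
As gcd(9, 28) = 1, raising to the 9th power is a bijection on this group: if a^9 ≡ b^9 then (ab^{−1})^9 = 1, and the only element of order dividing gcd(9, 28) = 1 is 1, so a = b.
With f(0) = 0 this makes f injective on all of ℤ_{29}, hence bijective (finite equal-size domain and codomain). In particular f is injective.
Since f is injective, we find the preimage of 23. The inverse of x ↦ x^9 on (ℤ_{29})^× is x ↦ x^25, because 9·25 = 225 = 8·28 + 1 ≡ 1 (mod 28) and x^{28} = 1 for x ≠ 0 (Fermat). So f⁻¹(23) = 23^25 mod 29.
Repeated squaring mod 29: 23^1 ≡ 23, 23^2 ≡ 23² = 529 ≡ 7, 23^4 ≡ 7² = 49 ≡ 20, 23^8 ≡ 20² = 400 ≡ 23, 23^16 ≡ 23² = 529 ≡ 7. Since 25 = 16 + 8 + 1, 23^25 ≡ 7·23·23: 7·23 = 161 ≡ 16, then 16·23 = 368 ≡ 20. So 23^25 ≡ 20 (mod 29).
Hence f⁻¹(23) = 20.

20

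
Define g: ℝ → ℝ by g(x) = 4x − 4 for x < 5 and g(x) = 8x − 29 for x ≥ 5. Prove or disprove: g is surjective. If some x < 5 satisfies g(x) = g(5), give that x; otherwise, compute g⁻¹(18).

15/4

Both pieces are strictly increasing (slopes 4 and 8), so each is injective on its own interval.
The left piece maps (−∞, 5) onto (−∞, 16); the right piece maps [5, ∞) onto [11, ∞).
The union (−∞, 16) ∪ [11, ∞) covers ℝ, so g is surjective.
For the follow-up: the images overlap, so an x < 5 with g(x) = g(5) exists. g(5) = 11; solving 4x − 4 = 11 for x < 5 gives x = (11 + 4)/4 = 15/4.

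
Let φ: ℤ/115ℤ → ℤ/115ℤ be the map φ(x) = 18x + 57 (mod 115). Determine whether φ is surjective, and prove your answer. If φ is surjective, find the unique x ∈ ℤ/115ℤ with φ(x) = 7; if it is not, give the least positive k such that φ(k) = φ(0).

Since gcd(18, 115) = 1, 18 is invertible modulo 115. Euclid's algorithm: 115 = 6·18 + 7, 18 = 2·7 + 4, 7 = 1·4 + 3, 4 = 1·3 + 1; back-substituting gives 1 = 32·18 − 5·115, so 18⁻¹ ≡ 32 (mod 115).
For any y ∈ ℤ/115ℤ, x = 32(y − 57) mod 115 satisfies φ(x) = 18·32(y − 57) + 57 ≡ y (since 18·32 ≡ 1 mod 115). So every y has a preimage.
Thus φ is surjective.
Since φ is surjective, we compute φ⁻¹(7): solve 18x + 57 ≡ 7 (mod 115), i.e. 18x ≡ 65 (mod 115).
Multiplying by 18⁻¹ = 32 gives x ≡ 32·65 = 2080 = 18·115 + 10 ≡ 10 (mod 115).
Check: φ(10) = 18·10 + 57 = 237 = 2·115 + 7 ≡ 7 (mod 115).

10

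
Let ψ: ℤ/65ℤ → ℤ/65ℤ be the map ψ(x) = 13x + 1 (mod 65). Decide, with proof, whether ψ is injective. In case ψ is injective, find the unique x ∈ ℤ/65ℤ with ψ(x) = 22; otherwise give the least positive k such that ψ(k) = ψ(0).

By definition, injectivity means: for all s, t in the domain, ψ(s) = ψ(t) implies s = t.
We have gcd(13, 65) = 13 > 1. Taking s = 0 and t = 5: ψ(0) = 1 and ψ(5) = 13·5 + 1 = 66 ≡ 1 (mod 65).
So ψ(0) = ψ(5) while 0 ≠ 5, hence ψ is not injective.
Since ψ is not injective, we find the least positive k with ψ(k) = ψ(0): this means 13k ≡ 0 (mod 65), i.e. 65 ∣ 13k. Since gcd(13, 65) = 13, dividing through by 13 this holds exactly when 5 ∣ k.
The smallest positive such k is 5.

5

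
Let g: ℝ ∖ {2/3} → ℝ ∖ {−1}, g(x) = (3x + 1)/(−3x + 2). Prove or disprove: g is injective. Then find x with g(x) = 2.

Suppose g(x_1) = g(x_2). Cross-multiplying: (3x_1 + 1)(−3x_2 + 2) = (3x_2 + 1)(−3x_1 + 2).
Expanding both sides and cancelling the symmetric terms leaves 9·(x_1 − x_2) = 0. Since 9 ≠ 0, x_1 = x_2. Thus g is injective.
Solving g(x) = 2: cross-multiplying gives 3x + 1 = 2(−3x + 2), which rearranges to 9x = 3, so x = 1/3.

1/3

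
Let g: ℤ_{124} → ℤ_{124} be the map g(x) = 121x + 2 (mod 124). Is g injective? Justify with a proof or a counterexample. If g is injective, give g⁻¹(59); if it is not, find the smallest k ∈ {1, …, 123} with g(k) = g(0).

If g(u) = g(v), then 121u ≡ 121v (mod 124). Because gcd(121, 124) = 1, we may cancel 121 to get u ≡ v (mod 124).
Therefore g is injective.
We now compute 121⁻¹ mod 124 explicitly. Euclid's algorithm: 124 = 1·121 + 3, 121 = 40·3 + 1; back-substituting gives 1 = 41·121 − 40·124, so 121⁻¹ ≡ 41 (mod 124).
Since g is injective, we find g⁻¹(59): we need 121x ≡ 59 − 2 ≡ 57 (mod 124). Using 121⁻¹ = 41: x ≡ 41·57 = 2337 = 18·124 + 105, so x = 105.
Check: g(105) = 121·105 + 2 = 12707 = 102·124 + 59 ≡ 59 (mod 124).

105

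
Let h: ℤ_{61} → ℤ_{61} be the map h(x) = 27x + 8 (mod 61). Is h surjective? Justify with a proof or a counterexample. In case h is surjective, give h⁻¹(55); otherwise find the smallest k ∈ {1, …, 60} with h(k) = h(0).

Recall: h is surjective if every y in the codomain equals h(x) for some x in the domain.
Since gcd(27, 61) = 1, 27 is invertible modulo 61. Euclid's algorithm: 61 = 2·27 + 7, 27 = 3·7 + 6, 7 = 1·6 + 1; back-substituting gives 1 = 52·27 − 23·61, so 27⁻¹ ≡ 52 (mod 61).
For any y ∈ ℤ_{61}, x = 52(y − 8) mod 61 satisfies h(x) = 27·52(y − 8) + 8 ≡ y (since 27·52 ≡ 1 mod 61). So every y has a preimage.
Therefore h is surjective.
Since h is surjective, we find h⁻¹(55): we need 27x ≡ 55 − 8 ≡ 47 (mod 61). Using 27⁻¹ = 52: x ≡ 52·47 = 2444 = 40·61 + 4, so x = 4.
Check: h(4) = 27·4 + 8 = 116 = 1·61 + 55 ≡ 55 (mod 61).

4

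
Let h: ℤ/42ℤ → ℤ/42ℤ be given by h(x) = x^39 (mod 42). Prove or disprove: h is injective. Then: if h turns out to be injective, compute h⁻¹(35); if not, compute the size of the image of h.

h(2): Repeated squaring mod 42: 2^1 ≡ 2, 2^2 ≡ 2² = 4, 2^4 ≡ 4² = 16, 2^8 ≡ 16² = 256 ≡ 4, 2^16 ≡ 4² = 16, 2^32 ≡ 16² = 256 ≡ 4. Since 39 = 32 + 4 + 2 + 1, 2^39 ≡ 4·16·4·2: 4·16 = 64 ≡ 22, then 22·4 = 88 ≡ 4, then 4·2 = 8. So 2^39 ≡ 8 (mod 42).
h(8): Repeated squaring mod 42: 8^1 ≡ 8, 8^2 ≡ 8² = 64 ≡ 22, 8^4 ≡ 22² = 484 ≡ 22, 8^8 ≡ 22² = 484 ≡ 22, 8^16 ≡ 22² = 484 ≡ 22, 8^32 ≡ 22² = 484 ≡ 22. Since 39 = 32 + 4 + 2 + 1, 8^39 ≡ 22·22·22·8: 22·22 = 484 ≡ 22, then 22·22 = 484 ≡ 22, then 22·8 = 176 ≡ 8. So 8^39 ≡ 8 (mod 42).
So h(2) = h(8) = 8 while 2 ≠ 8, thus h is not injective.
Since h is not injective, we determine |image(h)|. Computing x^39 mod 42 for each x (by repeated squaring, reducing mod 42 at every step), the values h(0), h(1), …, h(41) are: 0, 1, 8, 27, 22, 41, 6, 7, 8, 15, 34, 29, 6, 13, 14, 15, 22, 41, 36, 13, 20, 21, 22, 29, 6, 1, 20, 27, 28, 29, 36, 13, 8, 27, 34, 35, 36, 1, 20, 15, 34, 41.
The distinct values are {0, 1, 6, 7, 8, 13, 14, 15, 20, 21, 22, 27, 28, 29, 34, 35, 36, 41}; there are 18 of them.

18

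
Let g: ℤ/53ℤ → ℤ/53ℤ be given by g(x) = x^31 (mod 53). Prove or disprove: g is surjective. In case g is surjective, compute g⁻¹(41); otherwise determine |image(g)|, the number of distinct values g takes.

Since 53 is prime, the nonzero elements of ℤ/53ℤ form a cyclic group of order 52.
As gcd(31, 52) = 1, raising to the 31st power is a bijection on this group: if x_1^31 ≡ x_2^31 then (x_1x_2^{−1})^31 = 1, and the only element of order dividing gcd(31, 52) = 1 is 1, so x_1 = x_2.
With g(0) = 0 this makes g injective on all of ℤ/53ℤ, hence bijective (finite equal-size domain and codomain). In particular g is surjective.
Since g is surjective, we find the preimage of 41. The inverse of x ↦ x^31 on (ℤ/53ℤ)^× is x ↦ x^47, because 31·47 = 1457 = 28·52 + 1 ≡ 1 (mod 52) and x^{52} = 1 for x ≠ 0 (Fermat). So g⁻¹(41) = 41^47 mod 53.
Repeated squaring mod 53: 41^1 ≡ 41, 41^2 ≡ 41² = 1681 ≡ 38, 41^4 ≡ 38² = 1444 ≡ 13, 41^8 ≡ 13² = 169 ≡ 10, 41^16 ≡ 10² = 100 ≡ 47, 41^32 ≡ 47² = 2209 ≡ 36. Since 47 = 32 + 8 + 4 + 2 + 1, 41^47 ≡ 36·10·13·38·41: 36·10 = 360 ≡ 42, then 42·13 = 546 ≡ 16, then 16·38 = 608 ≡ 25, then 25·41 = 1025 ≡ 18. So 41^47 ≡ 18 (mod 53).
Hence g⁻¹(41) = 18.

18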